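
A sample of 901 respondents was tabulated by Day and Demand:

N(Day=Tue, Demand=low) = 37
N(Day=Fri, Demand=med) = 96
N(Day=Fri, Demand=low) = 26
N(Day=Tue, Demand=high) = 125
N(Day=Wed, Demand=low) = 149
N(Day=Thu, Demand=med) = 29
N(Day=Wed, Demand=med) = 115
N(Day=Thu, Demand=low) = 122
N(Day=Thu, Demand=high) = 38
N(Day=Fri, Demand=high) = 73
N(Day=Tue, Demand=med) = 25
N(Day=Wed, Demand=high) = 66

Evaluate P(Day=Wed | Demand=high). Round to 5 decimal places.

Total with Demand=high: 125 + 66 + 38 + 73 = 302.
P(Day=Wed | Demand=high) = 66/302 = 0.21854.

0.21854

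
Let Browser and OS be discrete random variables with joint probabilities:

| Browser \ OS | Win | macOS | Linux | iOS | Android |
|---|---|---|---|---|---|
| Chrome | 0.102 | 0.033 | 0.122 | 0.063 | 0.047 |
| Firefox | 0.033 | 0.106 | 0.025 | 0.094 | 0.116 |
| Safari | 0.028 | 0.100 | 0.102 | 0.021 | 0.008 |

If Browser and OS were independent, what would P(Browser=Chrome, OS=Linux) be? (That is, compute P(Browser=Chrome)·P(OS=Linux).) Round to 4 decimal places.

P(Browser=Chrome) = 0.102 + 0.033 + 0.122 + 0.063 + 0.047 = 0.367.
P(OS=Linux) = 0.122 + 0.025 + 0.102 = 0.249.
Product: 0.367 × 0.249 = 0.0914.

0.0914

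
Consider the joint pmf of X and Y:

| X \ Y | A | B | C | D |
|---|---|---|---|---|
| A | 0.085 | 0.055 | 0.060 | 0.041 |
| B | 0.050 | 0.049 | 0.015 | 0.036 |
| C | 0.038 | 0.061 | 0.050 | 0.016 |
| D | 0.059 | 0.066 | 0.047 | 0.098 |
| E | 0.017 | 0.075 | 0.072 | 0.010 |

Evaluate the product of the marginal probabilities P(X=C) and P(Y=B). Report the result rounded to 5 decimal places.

0.05049

P(X=C) = 0.038 + 0.061 + 0.050 + 0.016 = 0.165.
P(Y=B) = 0.055 + 0.049 + 0.061 + 0.066 + 0.075 = 0.306.
Product: 0.165 × 0.306 = 0.05049.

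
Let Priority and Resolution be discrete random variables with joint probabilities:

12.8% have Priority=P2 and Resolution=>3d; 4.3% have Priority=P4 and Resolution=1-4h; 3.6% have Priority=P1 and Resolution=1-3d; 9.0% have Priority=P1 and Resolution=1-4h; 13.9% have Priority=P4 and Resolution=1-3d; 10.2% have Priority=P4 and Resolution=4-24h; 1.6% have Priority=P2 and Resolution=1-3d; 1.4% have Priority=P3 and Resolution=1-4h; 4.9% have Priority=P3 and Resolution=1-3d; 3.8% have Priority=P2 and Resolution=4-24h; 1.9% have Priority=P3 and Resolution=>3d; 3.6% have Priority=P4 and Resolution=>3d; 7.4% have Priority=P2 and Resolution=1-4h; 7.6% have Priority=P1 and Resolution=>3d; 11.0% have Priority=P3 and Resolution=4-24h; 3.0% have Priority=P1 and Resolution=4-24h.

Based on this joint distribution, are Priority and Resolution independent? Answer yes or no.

P(Priority=P4) = 0.320 and P(Resolution=1-3d) = 0.240, so their product is 0.07680, but P(Priority=P4, Resolution=1-3d) = 0.139. Since these differ, Priority and Resolution are not independent.

no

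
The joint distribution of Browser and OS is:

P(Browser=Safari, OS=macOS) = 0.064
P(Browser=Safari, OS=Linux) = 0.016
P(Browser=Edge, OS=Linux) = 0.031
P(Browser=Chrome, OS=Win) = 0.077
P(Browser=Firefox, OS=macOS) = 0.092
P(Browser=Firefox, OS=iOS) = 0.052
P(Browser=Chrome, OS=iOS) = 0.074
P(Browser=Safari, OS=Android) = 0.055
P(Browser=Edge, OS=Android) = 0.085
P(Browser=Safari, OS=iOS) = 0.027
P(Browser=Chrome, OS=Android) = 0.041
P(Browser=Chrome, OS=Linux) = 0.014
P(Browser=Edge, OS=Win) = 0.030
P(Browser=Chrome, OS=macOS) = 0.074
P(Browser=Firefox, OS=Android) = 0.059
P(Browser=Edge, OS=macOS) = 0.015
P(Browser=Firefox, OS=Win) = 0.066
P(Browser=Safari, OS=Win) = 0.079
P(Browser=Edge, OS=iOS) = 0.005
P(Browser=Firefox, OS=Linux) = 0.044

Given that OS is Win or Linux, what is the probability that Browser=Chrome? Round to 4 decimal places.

0.2549

P(OS=Win) = 0.077 + 0.066 + 0.079 + 0.030 = 0.252.
P(OS=Linux) = 0.014 + 0.044 + 0.016 + 0.031 = 0.105.
P(OS ∈ {Win, Linux}) = 0.252 + 0.105 = 0.357; P(Browser=Chrome, OS ∈ {Win, Linux}) = 0.077 + 0.014 = 0.091.
P(Browser=Chrome | OS ∈ {Win, Linux}) = 0.091/0.357 = 0.2549.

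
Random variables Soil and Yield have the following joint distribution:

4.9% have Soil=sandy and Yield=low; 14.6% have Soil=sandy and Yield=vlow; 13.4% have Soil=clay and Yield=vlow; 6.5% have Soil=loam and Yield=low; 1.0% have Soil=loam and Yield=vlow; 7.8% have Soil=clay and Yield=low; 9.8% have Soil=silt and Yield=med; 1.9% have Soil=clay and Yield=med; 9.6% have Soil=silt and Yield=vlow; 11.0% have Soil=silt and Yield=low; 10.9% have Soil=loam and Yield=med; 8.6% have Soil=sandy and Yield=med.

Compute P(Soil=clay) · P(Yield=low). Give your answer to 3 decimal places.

0.070

P(Soil=clay) = 0.134 + 0.078 + 0.019 = 0.231.
P(Yield=low) = 0.049 + 0.065 + 0.078 + 0.110 = 0.302.
Product: 0.231 × 0.302 = 0.070.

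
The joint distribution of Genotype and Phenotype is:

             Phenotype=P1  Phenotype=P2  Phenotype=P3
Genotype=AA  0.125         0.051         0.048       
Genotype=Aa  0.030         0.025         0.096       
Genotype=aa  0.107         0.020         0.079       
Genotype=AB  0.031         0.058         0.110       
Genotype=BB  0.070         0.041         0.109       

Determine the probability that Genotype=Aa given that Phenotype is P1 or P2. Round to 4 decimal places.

0.0986

P(Phenotype=P1) = 0.125 + 0.030 + 0.107 + 0.031 + 0.070 = 0.363.
P(Phenotype=P2) = 0.051 + 0.025 + 0.020 + 0.058 + 0.041 = 0.195.
P(Phenotype ∈ {P1, P2}) = 0.363 + 0.195 = 0.558; P(Genotype=Aa, Phenotype ∈ {P1, P2}) = 0.030 + 0.025 = 0.055.
P(Genotype=Aa | Phenotype ∈ {P1, P2}) = 0.055/0.558 = 0.0986.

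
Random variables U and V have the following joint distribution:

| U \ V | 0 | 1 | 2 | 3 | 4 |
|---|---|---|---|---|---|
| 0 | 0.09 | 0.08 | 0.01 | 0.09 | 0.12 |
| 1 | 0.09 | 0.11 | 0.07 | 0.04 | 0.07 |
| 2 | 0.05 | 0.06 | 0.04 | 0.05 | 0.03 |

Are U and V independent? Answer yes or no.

P(U=0) = 0.39 and P(V=2) = 0.12, so their product is 0.0468, but P(U=0, V=2) = 0.01. Since these differ, U and V are not independent.

no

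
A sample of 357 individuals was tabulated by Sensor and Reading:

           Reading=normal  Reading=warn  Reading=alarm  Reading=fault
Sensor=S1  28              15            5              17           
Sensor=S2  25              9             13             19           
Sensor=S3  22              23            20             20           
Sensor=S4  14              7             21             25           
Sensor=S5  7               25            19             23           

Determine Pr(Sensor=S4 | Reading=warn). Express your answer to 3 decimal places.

Total with Reading=warn: 15 + 9 + 23 + 7 + 25 = 79.
P(Sensor=S4 | Reading=warn) = 7/79 = 0.089.

0.089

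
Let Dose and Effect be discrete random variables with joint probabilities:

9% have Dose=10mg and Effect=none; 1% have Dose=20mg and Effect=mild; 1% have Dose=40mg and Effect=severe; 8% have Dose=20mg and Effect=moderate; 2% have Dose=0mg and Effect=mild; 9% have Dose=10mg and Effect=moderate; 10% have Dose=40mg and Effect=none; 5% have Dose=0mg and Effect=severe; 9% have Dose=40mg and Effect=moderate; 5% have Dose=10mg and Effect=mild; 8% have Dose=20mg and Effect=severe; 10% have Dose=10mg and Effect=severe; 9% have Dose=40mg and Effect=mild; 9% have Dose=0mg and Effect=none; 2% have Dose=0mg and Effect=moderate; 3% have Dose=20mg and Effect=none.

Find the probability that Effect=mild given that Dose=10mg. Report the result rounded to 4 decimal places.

0.1515

P(Dose=10mg) = 0.09 + 0.05 + 0.09 + 0.10 = 0.33.
P(Effect=mild | Dose=10mg) = 0.05/0.33 = 0.1515.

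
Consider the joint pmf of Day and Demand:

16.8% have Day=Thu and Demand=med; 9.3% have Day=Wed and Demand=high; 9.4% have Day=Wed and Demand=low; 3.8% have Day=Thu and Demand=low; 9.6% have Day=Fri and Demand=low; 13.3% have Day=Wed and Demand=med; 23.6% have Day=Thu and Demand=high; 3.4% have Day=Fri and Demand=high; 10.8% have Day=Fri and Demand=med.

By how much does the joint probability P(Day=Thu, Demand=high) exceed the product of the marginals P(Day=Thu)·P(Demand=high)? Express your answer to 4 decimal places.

P(Day=Thu) = 0.038 + 0.168 + 0.236 = 0.442.
P(Demand=high) = 0.093 + 0.236 + 0.034 = 0.363.
P(Day=Thu, Demand=high) − P(Day=Thu)P(Demand=high) = 0.236 − 0.442×0.363 = 0.0756.

0.0756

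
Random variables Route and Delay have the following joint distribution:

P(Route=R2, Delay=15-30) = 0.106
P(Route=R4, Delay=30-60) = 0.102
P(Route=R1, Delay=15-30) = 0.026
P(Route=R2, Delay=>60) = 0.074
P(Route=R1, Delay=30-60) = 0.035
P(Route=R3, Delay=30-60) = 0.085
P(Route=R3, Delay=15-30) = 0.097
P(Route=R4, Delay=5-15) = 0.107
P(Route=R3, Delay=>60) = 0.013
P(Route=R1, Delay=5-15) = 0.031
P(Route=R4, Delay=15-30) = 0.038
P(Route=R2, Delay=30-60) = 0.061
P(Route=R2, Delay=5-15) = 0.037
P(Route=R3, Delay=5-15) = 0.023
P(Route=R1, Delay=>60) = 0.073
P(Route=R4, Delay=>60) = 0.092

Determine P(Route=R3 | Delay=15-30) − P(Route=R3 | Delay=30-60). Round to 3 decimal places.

0.063

P(Delay=15-30) = 0.026 + 0.106 + 0.097 + 0.038 = 0.267; P(Route=R3 | Delay=15-30) = 0.097/0.267 = 0.3633.
P(Delay=30-60) = 0.035 + 0.061 + 0.085 + 0.102 = 0.283; P(Route=R3 | Delay=30-60) = 0.085/0.283 = 0.3004.
Difference = 0.063.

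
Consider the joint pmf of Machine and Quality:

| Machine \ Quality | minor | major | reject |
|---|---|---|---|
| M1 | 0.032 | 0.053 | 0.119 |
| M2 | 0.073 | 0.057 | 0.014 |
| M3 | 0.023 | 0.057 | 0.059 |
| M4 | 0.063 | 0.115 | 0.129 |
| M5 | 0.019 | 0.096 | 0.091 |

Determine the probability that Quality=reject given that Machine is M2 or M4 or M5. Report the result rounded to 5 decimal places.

0.35616

P(Machine=M2) = 0.073 + 0.057 + 0.014 = 0.144.
P(Machine=M4) = 0.063 + 0.115 + 0.129 = 0.307.
P(Machine=M5) = 0.019 + 0.096 + 0.091 = 0.206.
P(Machine ∈ {M2, M4, M5}) = 0.144 + 0.307 + 0.206 = 0.657; P(Quality=reject, Machine ∈ {M2, M4, M5}) = 0.014 + 0.129 + 0.091 = 0.234.
P(Quality=reject | Machine ∈ {M2, M4, M5}) = 0.234/0.657 = 0.35616.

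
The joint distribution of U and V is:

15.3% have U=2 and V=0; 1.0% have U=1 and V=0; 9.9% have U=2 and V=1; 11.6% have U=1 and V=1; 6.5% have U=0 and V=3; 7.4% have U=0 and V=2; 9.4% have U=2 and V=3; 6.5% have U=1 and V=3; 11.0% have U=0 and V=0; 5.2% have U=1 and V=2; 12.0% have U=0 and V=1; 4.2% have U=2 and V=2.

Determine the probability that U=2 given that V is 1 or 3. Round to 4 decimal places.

P(V=1) = 0.120 + 0.116 + 0.099 = 0.335.
P(V=3) = 0.065 + 0.065 + 0.094 = 0.224.
P(V ∈ {1, 3}) = 0.335 + 0.224 = 0.559; P(U=2, V ∈ {1, 3}) = 0.099 + 0.094 = 0.193.
P(U=2 | V ∈ {1, 3}) = 0.193/0.559 = 0.3453.

0.3453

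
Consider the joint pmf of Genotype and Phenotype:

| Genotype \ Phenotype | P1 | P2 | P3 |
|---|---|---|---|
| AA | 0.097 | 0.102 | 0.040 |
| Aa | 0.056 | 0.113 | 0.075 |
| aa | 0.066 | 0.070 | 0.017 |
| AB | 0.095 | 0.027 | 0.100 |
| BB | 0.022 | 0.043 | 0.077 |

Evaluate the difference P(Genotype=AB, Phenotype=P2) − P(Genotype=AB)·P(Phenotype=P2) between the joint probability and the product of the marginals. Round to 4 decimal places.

-0.0518

P(Genotype=AB) = 0.095 + 0.027 + 0.100 = 0.222.
P(Phenotype=P2) = 0.102 + 0.113 + 0.070 + 0.027 + 0.043 = 0.355.
P(Genotype=AB, Phenotype=P2) − P(Genotype=AB)P(Phenotype=P2) = 0.027 − 0.222×0.355 = -0.0518.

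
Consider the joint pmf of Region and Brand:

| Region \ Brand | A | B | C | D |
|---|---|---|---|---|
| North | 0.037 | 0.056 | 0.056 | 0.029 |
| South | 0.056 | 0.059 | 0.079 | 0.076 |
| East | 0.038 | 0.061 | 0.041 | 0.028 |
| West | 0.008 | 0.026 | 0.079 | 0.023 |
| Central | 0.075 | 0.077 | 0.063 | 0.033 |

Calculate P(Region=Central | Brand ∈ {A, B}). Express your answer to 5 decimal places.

P(Brand=A) = 0.037 + 0.056 + 0.038 + 0.008 + 0.075 = 0.214.
P(Brand=B) = 0.056 + 0.059 + 0.061 + 0.026 + 0.077 = 0.279.
P(Brand ∈ {A, B}) = 0.214 + 0.279 = 0.493; P(Region=Central, Brand ∈ {A, B}) = 0.075 + 0.077 = 0.152.
P(Region=Central | Brand ∈ {A, B}) = 0.152/0.493 = 0.30832.

0.30832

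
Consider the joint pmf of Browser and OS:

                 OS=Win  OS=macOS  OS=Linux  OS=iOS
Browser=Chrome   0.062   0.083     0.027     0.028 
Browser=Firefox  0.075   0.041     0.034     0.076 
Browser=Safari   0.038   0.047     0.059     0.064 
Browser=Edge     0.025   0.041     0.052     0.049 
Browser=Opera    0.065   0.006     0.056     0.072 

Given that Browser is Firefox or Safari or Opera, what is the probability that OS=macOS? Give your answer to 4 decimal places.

P(Browser=Firefox) = 0.075 + 0.041 + 0.034 + 0.076 = 0.226.
P(Browser=Safari) = 0.038 + 0.047 + 0.059 + 0.064 = 0.208.
P(Browser=Opera) = 0.065 + 0.006 + 0.056 + 0.072 = 0.199.
P(Browser ∈ {Firefox, Safari, Opera}) = 0.226 + 0.208 + 0.199 = 0.633; P(OS=macOS, Browser ∈ {Firefox, Safari, Opera}) = 0.041 + 0.047 + 0.006 = 0.094.
P(OS=macOS | Browser ∈ {Firefox, Safari, Opera}) = 0.094/0.633 = 0.1485.

0.1485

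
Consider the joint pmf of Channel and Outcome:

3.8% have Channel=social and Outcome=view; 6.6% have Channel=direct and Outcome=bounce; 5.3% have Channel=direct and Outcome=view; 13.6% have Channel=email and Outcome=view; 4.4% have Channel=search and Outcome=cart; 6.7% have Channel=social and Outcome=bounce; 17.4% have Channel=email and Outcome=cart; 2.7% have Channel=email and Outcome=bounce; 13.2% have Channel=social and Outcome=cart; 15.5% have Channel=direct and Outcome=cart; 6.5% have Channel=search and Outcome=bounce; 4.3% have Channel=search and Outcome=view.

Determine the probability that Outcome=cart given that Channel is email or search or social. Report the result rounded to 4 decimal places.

P(Channel=email) = 0.027 + 0.136 + 0.174 = 0.337.
P(Channel=search) = 0.065 + 0.043 + 0.044 = 0.152.
P(Channel=social) = 0.067 + 0.038 + 0.132 = 0.237.
P(Channel ∈ {email, search, social}) = 0.337 + 0.152 + 0.237 = 0.726; P(Outcome=cart, Channel ∈ {email, search, social}) = 0.174 + 0.044 + 0.132 = 0.350.
P(Outcome=cart | Channel ∈ {email, search, social}) = 0.350/0.726 = 0.4821.

0.4821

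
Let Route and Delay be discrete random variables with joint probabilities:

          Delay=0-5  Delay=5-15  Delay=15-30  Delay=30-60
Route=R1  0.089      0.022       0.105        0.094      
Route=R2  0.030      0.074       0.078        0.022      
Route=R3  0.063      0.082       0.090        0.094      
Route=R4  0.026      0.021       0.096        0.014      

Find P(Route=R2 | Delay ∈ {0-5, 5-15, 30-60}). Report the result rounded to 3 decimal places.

P(Delay=0-5) = 0.089 + 0.030 + 0.063 + 0.026 = 0.208.
P(Delay=5-15) = 0.022 + 0.074 + 0.082 + 0.021 = 0.199.
P(Delay=30-60) = 0.094 + 0.022 + 0.094 + 0.014 = 0.224.
P(Delay ∈ {0-5, 5-15, 30-60}) = 0.208 + 0.199 + 0.224 = 0.631; P(Route=R2, Delay ∈ {0-5, 5-15, 30-60}) = 0.030 + 0.074 + 0.022 = 0.126.
P(Route=R2 | Delay ∈ {0-5, 5-15, 30-60}) = 0.126/0.631 = 0.200.

0.200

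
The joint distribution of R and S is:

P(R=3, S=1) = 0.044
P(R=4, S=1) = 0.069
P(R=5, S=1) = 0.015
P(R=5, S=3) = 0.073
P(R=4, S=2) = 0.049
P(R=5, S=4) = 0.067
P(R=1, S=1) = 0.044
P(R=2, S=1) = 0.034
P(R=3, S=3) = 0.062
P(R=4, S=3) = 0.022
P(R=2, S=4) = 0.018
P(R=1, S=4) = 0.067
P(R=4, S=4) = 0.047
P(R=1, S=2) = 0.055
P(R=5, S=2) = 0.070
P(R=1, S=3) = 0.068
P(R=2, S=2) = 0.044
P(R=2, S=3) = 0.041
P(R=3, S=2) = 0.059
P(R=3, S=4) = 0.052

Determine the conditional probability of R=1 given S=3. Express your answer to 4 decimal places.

P(S=3) = 0.068 + 0.041 + 0.062 + 0.022 + 0.073 = 0.266.
P(R=1 | S=3) = 0.068/0.266 = 0.2556.

0.2556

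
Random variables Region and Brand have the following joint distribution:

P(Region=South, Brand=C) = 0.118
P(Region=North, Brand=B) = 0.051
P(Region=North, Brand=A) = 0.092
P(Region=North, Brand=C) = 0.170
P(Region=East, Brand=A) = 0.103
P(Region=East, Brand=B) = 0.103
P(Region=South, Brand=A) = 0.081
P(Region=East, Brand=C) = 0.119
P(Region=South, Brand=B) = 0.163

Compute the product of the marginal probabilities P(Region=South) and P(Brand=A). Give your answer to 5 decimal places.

0.09991

P(Region=South) = 0.081 + 0.163 + 0.118 = 0.362.
P(Brand=A) = 0.092 + 0.081 + 0.103 = 0.276.
Product: 0.362 × 0.276 = 0.09991.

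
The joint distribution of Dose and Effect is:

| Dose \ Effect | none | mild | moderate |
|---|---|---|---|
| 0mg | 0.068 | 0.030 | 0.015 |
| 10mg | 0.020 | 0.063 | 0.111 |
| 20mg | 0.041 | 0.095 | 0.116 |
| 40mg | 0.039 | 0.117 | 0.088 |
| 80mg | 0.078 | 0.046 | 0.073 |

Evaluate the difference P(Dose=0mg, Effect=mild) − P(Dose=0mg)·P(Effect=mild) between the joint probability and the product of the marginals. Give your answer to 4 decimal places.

P(Dose=0mg) = 0.068 + 0.030 + 0.015 = 0.113.
P(Effect=mild) = 0.030 + 0.063 + 0.095 + 0.117 + 0.046 = 0.351.
P(Dose=0mg, Effect=mild) − P(Dose=0mg)P(Effect=mild) = 0.030 − 0.113×0.351 = -0.0097.

-0.0097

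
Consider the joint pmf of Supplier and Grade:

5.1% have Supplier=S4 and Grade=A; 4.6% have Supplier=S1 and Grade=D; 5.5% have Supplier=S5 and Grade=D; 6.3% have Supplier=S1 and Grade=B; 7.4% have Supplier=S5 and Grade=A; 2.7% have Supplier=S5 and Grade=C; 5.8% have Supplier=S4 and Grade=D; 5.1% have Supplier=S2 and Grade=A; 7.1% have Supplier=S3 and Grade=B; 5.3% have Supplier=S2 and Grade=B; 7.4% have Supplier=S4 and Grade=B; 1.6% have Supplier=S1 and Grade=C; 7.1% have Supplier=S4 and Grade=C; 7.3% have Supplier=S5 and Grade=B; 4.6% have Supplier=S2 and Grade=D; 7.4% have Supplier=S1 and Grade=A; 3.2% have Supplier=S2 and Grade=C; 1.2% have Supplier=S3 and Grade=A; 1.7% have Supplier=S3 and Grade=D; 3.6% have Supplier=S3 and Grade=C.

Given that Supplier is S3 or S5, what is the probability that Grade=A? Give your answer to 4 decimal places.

0.2356

P(Supplier=S3) = 0.012 + 0.071 + 0.036 + 0.017 = 0.136.
P(Supplier=S5) = 0.074 + 0.073 + 0.027 + 0.055 = 0.229.
P(Supplier ∈ {S3, S5}) = 0.136 + 0.229 = 0.365; P(Grade=A, Supplier ∈ {S3, S5}) = 0.012 + 0.074 = 0.086.
P(Grade=A | Supplier ∈ {S3, S5}) = 0.086/0.365 = 0.2356.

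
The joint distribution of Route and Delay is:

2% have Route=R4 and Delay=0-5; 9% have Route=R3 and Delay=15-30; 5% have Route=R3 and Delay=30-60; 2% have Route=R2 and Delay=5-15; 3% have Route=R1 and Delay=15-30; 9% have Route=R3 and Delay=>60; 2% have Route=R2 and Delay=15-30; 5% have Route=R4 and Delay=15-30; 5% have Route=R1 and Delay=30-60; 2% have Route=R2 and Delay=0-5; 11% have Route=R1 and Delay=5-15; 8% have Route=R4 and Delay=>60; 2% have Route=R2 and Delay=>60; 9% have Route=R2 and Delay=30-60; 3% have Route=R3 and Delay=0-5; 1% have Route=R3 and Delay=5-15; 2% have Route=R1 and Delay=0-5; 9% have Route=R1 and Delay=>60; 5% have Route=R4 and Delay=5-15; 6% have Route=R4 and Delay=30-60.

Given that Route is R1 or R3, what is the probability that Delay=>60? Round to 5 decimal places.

P(Route=R1) = 0.02 + 0.11 + 0.03 + 0.05 + 0.09 = 0.30.
P(Route=R3) = 0.03 + 0.01 + 0.09 + 0.05 + 0.09 = 0.27.
P(Route ∈ {R1, R3}) = 0.30 + 0.27 = 0.57; P(Delay=>60, Route ∈ {R1, R3}) = 0.09 + 0.09 = 0.18.
P(Delay=>60 | Route ∈ {R1, R3}) = 0.18/0.57 = 0.31579.

0.31579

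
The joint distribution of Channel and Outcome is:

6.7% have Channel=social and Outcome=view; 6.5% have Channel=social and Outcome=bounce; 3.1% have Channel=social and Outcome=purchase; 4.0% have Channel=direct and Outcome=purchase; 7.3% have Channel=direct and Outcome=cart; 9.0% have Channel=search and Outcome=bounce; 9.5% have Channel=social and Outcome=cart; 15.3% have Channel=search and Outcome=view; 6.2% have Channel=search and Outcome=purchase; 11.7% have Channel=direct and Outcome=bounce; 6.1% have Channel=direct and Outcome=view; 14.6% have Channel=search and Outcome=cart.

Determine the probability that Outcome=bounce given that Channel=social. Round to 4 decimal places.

0.2519

P(Channel=social) = 0.065 + 0.067 + 0.095 + 0.031 = 0.258.
P(Outcome=bounce | Channel=social) = 0.065/0.258 = 0.2519.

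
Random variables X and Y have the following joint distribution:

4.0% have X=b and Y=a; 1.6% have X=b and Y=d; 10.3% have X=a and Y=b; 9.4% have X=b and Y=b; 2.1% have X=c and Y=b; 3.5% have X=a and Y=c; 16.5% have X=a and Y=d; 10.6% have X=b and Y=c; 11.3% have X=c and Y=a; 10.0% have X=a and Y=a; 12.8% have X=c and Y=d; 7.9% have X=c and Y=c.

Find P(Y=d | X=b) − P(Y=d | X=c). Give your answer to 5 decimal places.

-0.31287

P(X=b) = 0.040 + 0.094 + 0.106 + 0.016 = 0.256; P(Y=d | X=b) = 0.016/0.256 = 0.062500.
P(X=c) = 0.113 + 0.021 + 0.079 + 0.128 = 0.341; P(Y=d | X=c) = 0.128/0.341 = 0.375367.
Difference = -0.31287.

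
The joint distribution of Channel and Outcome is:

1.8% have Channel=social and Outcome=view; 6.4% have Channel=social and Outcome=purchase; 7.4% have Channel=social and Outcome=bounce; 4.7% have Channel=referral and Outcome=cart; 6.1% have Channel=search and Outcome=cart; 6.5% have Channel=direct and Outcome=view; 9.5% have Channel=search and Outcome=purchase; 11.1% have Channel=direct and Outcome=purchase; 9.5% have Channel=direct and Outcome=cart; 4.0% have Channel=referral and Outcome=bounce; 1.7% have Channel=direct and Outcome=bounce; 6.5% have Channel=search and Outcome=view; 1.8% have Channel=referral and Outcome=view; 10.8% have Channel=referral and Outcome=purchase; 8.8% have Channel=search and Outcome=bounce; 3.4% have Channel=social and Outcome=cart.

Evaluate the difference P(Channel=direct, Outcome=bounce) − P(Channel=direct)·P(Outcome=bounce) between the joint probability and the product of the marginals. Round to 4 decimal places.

-0.0461

P(Channel=direct) = 0.017 + 0.065 + 0.095 + 0.111 = 0.288.
P(Outcome=bounce) = 0.088 + 0.074 + 0.017 + 0.040 = 0.219.
P(Channel=direct, Outcome=bounce) − P(Channel=direct)P(Outcome=bounce) = 0.017 − 0.288×0.219 = -0.0461.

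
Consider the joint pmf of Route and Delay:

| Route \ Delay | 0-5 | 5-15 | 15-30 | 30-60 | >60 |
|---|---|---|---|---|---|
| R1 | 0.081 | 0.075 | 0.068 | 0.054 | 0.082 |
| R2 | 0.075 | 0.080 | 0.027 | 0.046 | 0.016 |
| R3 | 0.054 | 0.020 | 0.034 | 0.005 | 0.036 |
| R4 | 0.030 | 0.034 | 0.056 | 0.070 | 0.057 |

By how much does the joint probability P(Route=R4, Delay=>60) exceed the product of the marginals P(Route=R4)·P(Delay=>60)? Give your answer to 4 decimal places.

0.0098

P(Route=R4) = 0.030 + 0.034 + 0.056 + 0.070 + 0.057 = 0.247.
P(Delay=>60) = 0.082 + 0.016 + 0.036 + 0.057 = 0.191.
P(Route=R4, Delay=>60) − P(Route=R4)P(Delay=>60) = 0.057 − 0.247×0.191 = 0.0098.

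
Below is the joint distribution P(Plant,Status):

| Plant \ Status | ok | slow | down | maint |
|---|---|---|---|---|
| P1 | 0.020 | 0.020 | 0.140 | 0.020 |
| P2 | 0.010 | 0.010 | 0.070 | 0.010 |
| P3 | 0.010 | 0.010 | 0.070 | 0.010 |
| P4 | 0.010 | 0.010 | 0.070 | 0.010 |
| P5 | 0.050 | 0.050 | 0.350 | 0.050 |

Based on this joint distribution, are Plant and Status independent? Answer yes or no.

Every cell satisfies P(Plant,Status) = P(Plant)·P(Status). For instance P(Plant=P4) = 0.100, P(Status=maint) = 0.100, and 0.100×0.100 = 0.010 matches the joint entry. So Plant and Status are independent.

yes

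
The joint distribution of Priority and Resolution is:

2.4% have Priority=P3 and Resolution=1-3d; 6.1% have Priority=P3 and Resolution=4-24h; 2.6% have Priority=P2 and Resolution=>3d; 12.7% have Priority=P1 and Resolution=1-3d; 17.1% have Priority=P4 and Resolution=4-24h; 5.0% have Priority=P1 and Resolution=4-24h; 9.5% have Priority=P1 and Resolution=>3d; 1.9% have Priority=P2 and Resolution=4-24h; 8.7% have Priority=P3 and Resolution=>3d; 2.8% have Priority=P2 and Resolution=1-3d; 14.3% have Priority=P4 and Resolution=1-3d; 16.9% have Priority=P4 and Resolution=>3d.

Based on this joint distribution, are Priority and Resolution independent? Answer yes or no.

no

P(Priority=P1) = 0.272 and P(Resolution=1-3d) = 0.322, so their product is 0.08758, but P(Priority=P1, Resolution=1-3d) = 0.127. Since these differ, Priority and Resolution are not independent.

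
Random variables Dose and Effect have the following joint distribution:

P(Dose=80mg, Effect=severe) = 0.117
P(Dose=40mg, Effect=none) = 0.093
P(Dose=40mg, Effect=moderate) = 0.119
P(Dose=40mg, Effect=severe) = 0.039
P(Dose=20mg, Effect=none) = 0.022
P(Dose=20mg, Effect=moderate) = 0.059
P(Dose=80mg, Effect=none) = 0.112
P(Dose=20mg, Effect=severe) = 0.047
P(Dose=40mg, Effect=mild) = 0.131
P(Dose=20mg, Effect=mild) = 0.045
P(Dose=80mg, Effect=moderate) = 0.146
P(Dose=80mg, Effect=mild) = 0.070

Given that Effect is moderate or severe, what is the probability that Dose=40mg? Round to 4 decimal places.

P(Effect=moderate) = 0.059 + 0.119 + 0.146 = 0.324.
P(Effect=severe) = 0.047 + 0.039 + 0.117 = 0.203.
P(Effect ∈ {moderate, severe}) = 0.324 + 0.203 = 0.527; P(Dose=40mg, Effect ∈ {moderate, severe}) = 0.119 + 0.039 = 0.158.
P(Dose=40mg | Effect ∈ {moderate, severe}) = 0.158/0.527 = 0.2998.

0.2998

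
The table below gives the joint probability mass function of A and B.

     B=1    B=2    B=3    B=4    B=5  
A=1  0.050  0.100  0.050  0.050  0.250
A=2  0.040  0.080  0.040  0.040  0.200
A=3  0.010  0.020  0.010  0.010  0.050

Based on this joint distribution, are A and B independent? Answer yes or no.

yes

Every cell satisfies P(A,B) = P(A)·P(B). For instance P(A=2) = 0.400, P(B=5) = 0.500, and 0.400×0.500 = 0.200 matches the joint entry. So A and B are independent.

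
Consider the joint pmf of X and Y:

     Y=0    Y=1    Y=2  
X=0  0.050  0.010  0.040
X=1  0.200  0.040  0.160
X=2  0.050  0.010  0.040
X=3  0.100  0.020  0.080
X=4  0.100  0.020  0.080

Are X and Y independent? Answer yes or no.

Every cell satisfies P(X,Y) = P(X)·P(Y). For instance P(X=3) = 0.200, P(Y=0) = 0.500, and 0.200×0.500 = 0.100 matches the joint entry. So X and Y are independent.

yes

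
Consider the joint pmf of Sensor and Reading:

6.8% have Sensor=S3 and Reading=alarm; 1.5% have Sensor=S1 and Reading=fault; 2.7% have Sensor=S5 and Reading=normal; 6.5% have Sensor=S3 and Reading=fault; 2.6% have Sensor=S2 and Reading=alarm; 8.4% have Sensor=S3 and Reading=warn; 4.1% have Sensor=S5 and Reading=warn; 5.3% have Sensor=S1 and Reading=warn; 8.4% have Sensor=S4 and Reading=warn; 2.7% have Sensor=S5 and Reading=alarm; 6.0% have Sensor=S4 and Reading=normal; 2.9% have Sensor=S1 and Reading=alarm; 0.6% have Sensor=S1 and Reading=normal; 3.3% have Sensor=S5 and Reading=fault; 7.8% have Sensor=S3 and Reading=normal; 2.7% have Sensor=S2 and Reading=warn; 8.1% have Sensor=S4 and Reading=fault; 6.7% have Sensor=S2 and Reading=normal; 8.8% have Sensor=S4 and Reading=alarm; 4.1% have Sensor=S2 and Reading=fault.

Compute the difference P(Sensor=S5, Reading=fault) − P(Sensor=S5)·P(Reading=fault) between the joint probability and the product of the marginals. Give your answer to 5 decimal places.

P(Sensor=S5) = 0.027 + 0.041 + 0.027 + 0.033 = 0.128.
P(Reading=fault) = 0.015 + 0.041 + 0.065 + 0.081 + 0.033 = 0.235.
P(Sensor=S5, Reading=fault) − P(Sensor=S5)P(Reading=fault) = 0.033 − 0.128×0.235 = 0.00292.

0.00292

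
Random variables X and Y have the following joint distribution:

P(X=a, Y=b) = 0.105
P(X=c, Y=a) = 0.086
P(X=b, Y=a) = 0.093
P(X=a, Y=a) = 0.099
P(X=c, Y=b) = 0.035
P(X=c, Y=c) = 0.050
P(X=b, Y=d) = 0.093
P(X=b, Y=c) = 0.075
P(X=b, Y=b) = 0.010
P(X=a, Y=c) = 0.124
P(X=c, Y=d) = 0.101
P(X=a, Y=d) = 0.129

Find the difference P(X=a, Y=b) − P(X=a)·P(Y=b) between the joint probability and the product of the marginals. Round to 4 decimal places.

0.0365

P(X=a) = 0.099 + 0.105 + 0.124 + 0.129 = 0.457.
P(Y=b) = 0.105 + 0.010 + 0.035 = 0.150.
P(X=a, Y=b) − P(X=a)P(Y=b) = 0.105 − 0.457×0.150 = 0.0365.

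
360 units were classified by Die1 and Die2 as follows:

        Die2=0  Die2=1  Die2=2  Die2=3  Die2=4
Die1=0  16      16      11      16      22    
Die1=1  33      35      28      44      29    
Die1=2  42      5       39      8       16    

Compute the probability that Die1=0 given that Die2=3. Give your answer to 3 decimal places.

0.235

Total with Die2=3: 16 + 44 + 8 = 68.
P(Die1=0 | Die2=3) = 16/68 = 0.235.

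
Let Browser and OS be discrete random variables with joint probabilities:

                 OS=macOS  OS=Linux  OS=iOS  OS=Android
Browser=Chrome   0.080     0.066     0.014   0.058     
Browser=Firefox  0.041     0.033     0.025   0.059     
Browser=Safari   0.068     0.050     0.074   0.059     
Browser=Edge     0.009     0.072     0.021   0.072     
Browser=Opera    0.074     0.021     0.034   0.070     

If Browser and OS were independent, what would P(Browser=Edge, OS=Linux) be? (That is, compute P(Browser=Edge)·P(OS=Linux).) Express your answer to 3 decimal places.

0.042

P(Browser=Edge) = 0.009 + 0.072 + 0.021 + 0.072 = 0.174.
P(OS=Linux) = 0.066 + 0.033 + 0.050 + 0.072 + 0.021 = 0.242.
Product: 0.174 × 0.242 = 0.042.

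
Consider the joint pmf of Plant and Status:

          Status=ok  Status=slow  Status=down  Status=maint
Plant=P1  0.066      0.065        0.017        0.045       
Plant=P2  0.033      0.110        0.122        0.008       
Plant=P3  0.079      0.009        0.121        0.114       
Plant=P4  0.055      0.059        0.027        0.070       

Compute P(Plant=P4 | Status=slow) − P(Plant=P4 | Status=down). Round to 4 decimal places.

P(Status=slow) = 0.065 + 0.110 + 0.009 + 0.059 = 0.243; P(Plant=P4 | Status=slow) = 0.059/0.243 = 0.24280.
P(Status=down) = 0.017 + 0.122 + 0.121 + 0.027 = 0.287; P(Plant=P4 | Status=down) = 0.027/0.287 = 0.09408.
Difference = 0.1487.

0.1487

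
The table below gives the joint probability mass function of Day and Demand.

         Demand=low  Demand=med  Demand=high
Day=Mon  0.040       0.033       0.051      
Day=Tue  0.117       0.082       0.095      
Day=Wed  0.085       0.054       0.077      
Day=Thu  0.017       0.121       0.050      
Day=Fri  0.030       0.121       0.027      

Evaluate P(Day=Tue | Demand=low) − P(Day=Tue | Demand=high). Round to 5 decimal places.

0.08818

P(Demand=low) = 0.040 + 0.117 + 0.085 + 0.017 + 0.030 = 0.289; P(Day=Tue | Demand=low) = 0.117/0.289 = 0.404844.
P(Demand=high) = 0.051 + 0.095 + 0.077 + 0.050 + 0.027 = 0.300; P(Day=Tue | Demand=high) = 0.095/0.300 = 0.316667.
Difference = 0.08818.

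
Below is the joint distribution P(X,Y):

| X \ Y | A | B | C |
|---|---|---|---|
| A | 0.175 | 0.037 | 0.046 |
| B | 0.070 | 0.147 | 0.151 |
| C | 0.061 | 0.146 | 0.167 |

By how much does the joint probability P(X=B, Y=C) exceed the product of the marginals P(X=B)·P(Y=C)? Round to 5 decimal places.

P(X=B) = 0.070 + 0.147 + 0.151 = 0.368.
P(Y=C) = 0.046 + 0.151 + 0.167 = 0.364.
P(X=B, Y=C) − P(X=B)P(Y=C) = 0.151 − 0.368×0.364 = 0.01705.

0.01705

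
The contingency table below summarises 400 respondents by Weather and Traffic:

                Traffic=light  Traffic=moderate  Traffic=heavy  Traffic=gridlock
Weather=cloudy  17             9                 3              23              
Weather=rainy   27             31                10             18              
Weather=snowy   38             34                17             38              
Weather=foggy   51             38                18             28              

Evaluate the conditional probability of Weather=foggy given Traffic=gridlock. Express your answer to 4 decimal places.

Total with Traffic=gridlock: 23 + 18 + 38 + 28 = 107.
P(Weather=foggy | Traffic=gridlock) = 28/107 = 0.2617.

0.2617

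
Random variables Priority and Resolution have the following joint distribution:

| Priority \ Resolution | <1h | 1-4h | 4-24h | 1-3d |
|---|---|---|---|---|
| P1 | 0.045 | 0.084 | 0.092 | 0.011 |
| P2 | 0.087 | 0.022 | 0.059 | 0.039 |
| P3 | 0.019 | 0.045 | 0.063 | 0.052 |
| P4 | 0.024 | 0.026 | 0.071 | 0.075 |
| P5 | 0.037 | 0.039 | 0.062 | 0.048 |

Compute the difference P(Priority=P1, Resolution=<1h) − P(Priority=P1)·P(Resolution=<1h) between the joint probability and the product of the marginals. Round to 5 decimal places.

-0.00418

P(Priority=P1) = 0.045 + 0.084 + 0.092 + 0.011 = 0.232.
P(Resolution=<1h) = 0.045 + 0.087 + 0.019 + 0.024 + 0.037 = 0.212.
P(Priority=P1, Resolution=<1h) − P(Priority=P1)P(Resolution=<1h) = 0.045 − 0.232×0.212 = -0.00418.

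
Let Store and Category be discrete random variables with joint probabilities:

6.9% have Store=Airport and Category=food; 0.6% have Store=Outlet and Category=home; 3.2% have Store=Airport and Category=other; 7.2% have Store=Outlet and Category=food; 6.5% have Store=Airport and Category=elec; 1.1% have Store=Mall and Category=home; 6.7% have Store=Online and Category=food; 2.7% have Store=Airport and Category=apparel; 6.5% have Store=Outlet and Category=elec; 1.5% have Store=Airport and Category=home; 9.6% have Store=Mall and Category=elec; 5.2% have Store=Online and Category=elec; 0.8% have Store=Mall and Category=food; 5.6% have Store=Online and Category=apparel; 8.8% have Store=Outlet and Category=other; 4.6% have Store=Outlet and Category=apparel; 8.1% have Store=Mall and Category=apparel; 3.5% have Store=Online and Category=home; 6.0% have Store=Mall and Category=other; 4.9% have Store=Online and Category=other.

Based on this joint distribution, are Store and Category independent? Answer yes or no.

P(Store=Mall) = 0.256 and P(Category=food) = 0.216, so their product is 0.05530, but P(Store=Mall, Category=food) = 0.008. Since these differ, Store and Category are not independent.

no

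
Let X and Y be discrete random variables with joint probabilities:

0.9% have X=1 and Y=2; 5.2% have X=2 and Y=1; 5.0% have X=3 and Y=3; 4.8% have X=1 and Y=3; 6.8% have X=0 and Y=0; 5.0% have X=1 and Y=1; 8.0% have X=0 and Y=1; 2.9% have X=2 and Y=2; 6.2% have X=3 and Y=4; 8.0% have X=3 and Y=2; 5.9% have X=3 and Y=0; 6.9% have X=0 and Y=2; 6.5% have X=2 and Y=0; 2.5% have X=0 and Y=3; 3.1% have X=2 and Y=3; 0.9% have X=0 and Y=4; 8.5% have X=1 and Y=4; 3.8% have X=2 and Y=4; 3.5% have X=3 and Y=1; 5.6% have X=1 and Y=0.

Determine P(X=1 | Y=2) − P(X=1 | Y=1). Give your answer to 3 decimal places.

-0.182

P(Y=2) = 0.069 + 0.009 + 0.029 + 0.080 = 0.187; P(X=1 | Y=2) = 0.009/0.187 = 0.0481.
P(Y=1) = 0.080 + 0.050 + 0.052 + 0.035 = 0.217; P(X=1 | Y=1) = 0.050/0.217 = 0.2304.
Difference = -0.182.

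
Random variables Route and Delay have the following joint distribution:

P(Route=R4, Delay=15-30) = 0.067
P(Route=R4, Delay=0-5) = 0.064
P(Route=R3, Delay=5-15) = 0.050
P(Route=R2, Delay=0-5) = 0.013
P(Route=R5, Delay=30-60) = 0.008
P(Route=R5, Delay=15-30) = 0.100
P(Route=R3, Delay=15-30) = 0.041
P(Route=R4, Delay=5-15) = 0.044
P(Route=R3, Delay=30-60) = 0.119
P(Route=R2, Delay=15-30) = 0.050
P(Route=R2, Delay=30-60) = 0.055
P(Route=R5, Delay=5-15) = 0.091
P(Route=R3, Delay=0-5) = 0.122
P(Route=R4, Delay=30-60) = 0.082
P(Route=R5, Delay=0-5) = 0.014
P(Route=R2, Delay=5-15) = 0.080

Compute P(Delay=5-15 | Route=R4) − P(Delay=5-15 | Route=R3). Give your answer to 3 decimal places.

0.021

P(Route=R4) = 0.064 + 0.044 + 0.067 + 0.082 = 0.257; P(Delay=5-15 | Route=R4) = 0.044/0.257 = 0.1712.
P(Route=R3) = 0.122 + 0.050 + 0.041 + 0.119 = 0.332; P(Delay=5-15 | Route=R3) = 0.050/0.332 = 0.1506.
Difference = 0.021.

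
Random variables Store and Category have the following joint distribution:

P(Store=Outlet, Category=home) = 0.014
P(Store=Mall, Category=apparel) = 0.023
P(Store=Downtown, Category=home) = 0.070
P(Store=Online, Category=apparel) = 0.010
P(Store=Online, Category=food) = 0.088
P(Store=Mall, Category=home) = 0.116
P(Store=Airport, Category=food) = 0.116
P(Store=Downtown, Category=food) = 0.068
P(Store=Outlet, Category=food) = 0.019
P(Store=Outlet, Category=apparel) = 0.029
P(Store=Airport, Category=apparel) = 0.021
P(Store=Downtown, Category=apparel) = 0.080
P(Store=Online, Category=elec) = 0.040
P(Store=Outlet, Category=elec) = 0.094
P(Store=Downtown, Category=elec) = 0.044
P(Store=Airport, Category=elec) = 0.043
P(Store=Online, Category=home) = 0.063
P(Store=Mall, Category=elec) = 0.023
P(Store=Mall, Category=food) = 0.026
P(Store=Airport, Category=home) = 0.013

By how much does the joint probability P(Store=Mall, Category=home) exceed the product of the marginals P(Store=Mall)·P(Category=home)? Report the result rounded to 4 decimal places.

0.0641

P(Store=Mall) = 0.026 + 0.023 + 0.023 + 0.116 = 0.188.
P(Category=home) = 0.070 + 0.116 + 0.013 + 0.014 + 0.063 = 0.276.
P(Store=Mall, Category=home) − P(Store=Mall)P(Category=home) = 0.116 − 0.188×0.276 = 0.0641.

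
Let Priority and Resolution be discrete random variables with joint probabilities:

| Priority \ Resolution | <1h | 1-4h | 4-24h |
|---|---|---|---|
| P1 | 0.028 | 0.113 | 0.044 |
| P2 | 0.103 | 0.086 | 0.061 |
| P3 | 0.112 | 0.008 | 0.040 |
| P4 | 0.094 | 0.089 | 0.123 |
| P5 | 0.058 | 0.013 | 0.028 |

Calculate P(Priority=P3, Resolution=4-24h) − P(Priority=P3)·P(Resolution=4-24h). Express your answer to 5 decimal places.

-0.00736

P(Priority=P3) = 0.112 + 0.008 + 0.040 = 0.160.
P(Resolution=4-24h) = 0.044 + 0.061 + 0.040 + 0.123 + 0.028 = 0.296.
P(Priority=P3, Resolution=4-24h) − P(Priority=P3)P(Resolution=4-24h) = 0.040 − 0.160×0.296 = -0.00736.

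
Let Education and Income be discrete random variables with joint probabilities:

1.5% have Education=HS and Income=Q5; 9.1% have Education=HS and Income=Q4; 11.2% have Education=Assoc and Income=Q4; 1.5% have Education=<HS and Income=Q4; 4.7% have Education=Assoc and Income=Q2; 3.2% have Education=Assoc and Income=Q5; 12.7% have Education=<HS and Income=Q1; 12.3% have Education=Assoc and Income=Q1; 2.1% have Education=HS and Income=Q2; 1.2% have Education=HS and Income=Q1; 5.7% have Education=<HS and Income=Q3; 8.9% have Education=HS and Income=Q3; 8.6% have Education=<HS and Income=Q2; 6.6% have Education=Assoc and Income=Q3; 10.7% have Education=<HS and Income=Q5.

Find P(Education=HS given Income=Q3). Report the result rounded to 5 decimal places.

0.41981

P(Income=Q3) = 0.057 + 0.089 + 0.066 = 0.212.
P(Education=HS | Income=Q3) = 0.089/0.212 = 0.41981.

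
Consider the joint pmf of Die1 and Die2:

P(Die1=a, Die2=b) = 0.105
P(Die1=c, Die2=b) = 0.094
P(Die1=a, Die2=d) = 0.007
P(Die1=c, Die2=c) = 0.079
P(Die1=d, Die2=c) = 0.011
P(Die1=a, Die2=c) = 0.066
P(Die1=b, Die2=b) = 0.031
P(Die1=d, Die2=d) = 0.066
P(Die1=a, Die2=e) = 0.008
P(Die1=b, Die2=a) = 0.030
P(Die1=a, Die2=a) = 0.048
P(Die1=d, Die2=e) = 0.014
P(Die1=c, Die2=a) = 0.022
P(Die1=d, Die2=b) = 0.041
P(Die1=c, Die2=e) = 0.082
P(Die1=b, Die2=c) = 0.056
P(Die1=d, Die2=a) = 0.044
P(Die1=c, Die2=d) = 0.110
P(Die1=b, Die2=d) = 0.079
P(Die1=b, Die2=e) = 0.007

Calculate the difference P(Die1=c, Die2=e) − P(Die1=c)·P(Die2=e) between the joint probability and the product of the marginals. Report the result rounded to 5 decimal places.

0.03904

P(Die1=c) = 0.022 + 0.094 + 0.079 + 0.110 + 0.082 = 0.387.
P(Die2=e) = 0.008 + 0.007 + 0.082 + 0.014 = 0.111.
P(Die1=c, Die2=e) − P(Die1=c)P(Die2=e) = 0.082 − 0.387×0.111 = 0.03904.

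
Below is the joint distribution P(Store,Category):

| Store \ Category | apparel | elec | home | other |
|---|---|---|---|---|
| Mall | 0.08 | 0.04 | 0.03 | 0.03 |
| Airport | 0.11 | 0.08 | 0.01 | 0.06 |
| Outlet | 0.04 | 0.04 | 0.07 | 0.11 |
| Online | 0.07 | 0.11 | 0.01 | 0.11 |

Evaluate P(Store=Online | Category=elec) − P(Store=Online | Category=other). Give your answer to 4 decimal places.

P(Category=elec) = 0.04 + 0.08 + 0.04 + 0.11 = 0.27; P(Store=Online | Category=elec) = 0.11/0.27 = 0.40741.
P(Category=other) = 0.03 + 0.06 + 0.11 + 0.11 = 0.31; P(Store=Online | Category=other) = 0.11/0.31 = 0.35484.
Difference = 0.0526.

0.0526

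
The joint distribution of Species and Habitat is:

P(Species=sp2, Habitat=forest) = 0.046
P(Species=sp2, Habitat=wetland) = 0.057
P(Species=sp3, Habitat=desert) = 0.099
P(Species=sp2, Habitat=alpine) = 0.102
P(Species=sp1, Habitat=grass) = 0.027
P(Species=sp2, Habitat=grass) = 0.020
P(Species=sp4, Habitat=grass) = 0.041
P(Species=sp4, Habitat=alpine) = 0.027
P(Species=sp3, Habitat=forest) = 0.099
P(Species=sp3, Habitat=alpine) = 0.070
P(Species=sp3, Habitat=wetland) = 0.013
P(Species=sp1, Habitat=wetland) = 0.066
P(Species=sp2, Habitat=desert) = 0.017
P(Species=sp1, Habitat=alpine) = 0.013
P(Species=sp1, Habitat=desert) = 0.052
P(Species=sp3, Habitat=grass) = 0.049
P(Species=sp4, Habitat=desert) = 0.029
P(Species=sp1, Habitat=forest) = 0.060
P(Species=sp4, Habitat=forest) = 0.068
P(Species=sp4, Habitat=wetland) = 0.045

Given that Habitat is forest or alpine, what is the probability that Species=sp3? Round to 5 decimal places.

P(Habitat=forest) = 0.060 + 0.046 + 0.099 + 0.068 = 0.273.
P(Habitat=alpine) = 0.013 + 0.102 + 0.070 + 0.027 = 0.212.
P(Habitat ∈ {forest, alpine}) = 0.273 + 0.212 = 0.485; P(Species=sp3, Habitat ∈ {forest, alpine}) = 0.099 + 0.070 = 0.169.
P(Species=sp3 | Habitat ∈ {forest, alpine}) = 0.169/0.485 = 0.34845.

0.34845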